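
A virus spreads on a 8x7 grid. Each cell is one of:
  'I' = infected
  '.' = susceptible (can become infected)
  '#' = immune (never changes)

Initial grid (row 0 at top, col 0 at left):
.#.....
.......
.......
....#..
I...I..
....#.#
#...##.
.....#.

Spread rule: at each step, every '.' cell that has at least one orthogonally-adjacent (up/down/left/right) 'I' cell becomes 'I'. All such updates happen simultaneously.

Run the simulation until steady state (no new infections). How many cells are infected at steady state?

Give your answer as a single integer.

Step 0 (initial): 2 infected
Step 1: +5 new -> 7 infected
Step 2: +9 new -> 16 infected
Step 3: +9 new -> 25 infected
Step 4: +10 new -> 35 infected
Step 5: +8 new -> 43 infected
Step 6: +3 new -> 46 infected
Step 7: +0 new -> 46 infected

Answer: 46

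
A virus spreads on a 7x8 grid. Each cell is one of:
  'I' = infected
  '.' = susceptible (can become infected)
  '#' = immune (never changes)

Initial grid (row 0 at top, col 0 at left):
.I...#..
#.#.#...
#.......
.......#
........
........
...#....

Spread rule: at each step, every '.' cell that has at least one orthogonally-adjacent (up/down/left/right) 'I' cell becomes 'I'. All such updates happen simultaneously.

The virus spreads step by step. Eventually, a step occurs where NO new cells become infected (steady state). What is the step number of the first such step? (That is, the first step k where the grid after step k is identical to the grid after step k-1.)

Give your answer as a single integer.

Answer: 13

Derivation:
Step 0 (initial): 1 infected
Step 1: +3 new -> 4 infected
Step 2: +2 new -> 6 infected
Step 3: +4 new -> 10 infected
Step 4: +4 new -> 14 infected
Step 5: +5 new -> 19 infected
Step 6: +6 new -> 25 infected
Step 7: +7 new -> 32 infected
Step 8: +5 new -> 37 infected
Step 9: +5 new -> 42 infected
Step 10: +4 new -> 46 infected
Step 11: +2 new -> 48 infected
Step 12: +1 new -> 49 infected
Step 13: +0 new -> 49 infected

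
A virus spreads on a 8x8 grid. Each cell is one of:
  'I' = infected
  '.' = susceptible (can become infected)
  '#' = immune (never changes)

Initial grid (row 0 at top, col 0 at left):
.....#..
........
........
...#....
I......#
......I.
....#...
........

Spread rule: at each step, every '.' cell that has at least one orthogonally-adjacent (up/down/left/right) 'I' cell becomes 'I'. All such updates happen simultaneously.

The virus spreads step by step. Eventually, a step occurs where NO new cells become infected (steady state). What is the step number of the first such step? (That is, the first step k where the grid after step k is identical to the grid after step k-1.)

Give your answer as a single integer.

Answer: 8

Derivation:
Step 0 (initial): 2 infected
Step 1: +7 new -> 9 infected
Step 2: +11 new -> 20 infected
Step 3: +14 new -> 34 infected
Step 4: +11 new -> 45 infected
Step 5: +9 new -> 54 infected
Step 6: +4 new -> 58 infected
Step 7: +2 new -> 60 infected
Step 8: +0 new -> 60 infected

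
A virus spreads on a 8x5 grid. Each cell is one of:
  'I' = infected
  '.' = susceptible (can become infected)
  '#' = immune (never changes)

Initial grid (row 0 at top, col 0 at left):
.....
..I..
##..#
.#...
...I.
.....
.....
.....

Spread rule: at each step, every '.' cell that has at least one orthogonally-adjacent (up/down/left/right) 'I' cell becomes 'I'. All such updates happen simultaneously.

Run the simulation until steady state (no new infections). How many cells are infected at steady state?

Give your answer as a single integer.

Step 0 (initial): 2 infected
Step 1: +8 new -> 10 infected
Step 2: +11 new -> 21 infected
Step 3: +7 new -> 28 infected
Step 4: +5 new -> 33 infected
Step 5: +2 new -> 35 infected
Step 6: +1 new -> 36 infected
Step 7: +0 new -> 36 infected

Answer: 36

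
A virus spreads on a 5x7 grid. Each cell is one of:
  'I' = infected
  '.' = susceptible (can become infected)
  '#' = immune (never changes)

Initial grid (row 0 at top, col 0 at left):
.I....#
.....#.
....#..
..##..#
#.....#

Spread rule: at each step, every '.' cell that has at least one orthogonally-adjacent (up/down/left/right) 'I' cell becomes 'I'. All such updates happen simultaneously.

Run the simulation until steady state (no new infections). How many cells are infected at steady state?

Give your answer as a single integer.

Step 0 (initial): 1 infected
Step 1: +3 new -> 4 infected
Step 2: +4 new -> 8 infected
Step 3: +5 new -> 13 infected
Step 4: +5 new -> 18 infected
Step 5: +1 new -> 19 infected
Step 6: +1 new -> 20 infected
Step 7: +1 new -> 21 infected
Step 8: +2 new -> 23 infected
Step 9: +1 new -> 24 infected
Step 10: +1 new -> 25 infected
Step 11: +1 new -> 26 infected
Step 12: +1 new -> 27 infected
Step 13: +0 new -> 27 infected

Answer: 27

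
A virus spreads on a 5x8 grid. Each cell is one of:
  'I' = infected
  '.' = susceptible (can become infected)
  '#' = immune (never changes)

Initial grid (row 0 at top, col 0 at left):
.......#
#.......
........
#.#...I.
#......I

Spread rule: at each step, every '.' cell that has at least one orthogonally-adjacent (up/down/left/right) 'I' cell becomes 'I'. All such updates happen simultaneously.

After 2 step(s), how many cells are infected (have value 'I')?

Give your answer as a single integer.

Answer: 11

Derivation:
Step 0 (initial): 2 infected
Step 1: +4 new -> 6 infected
Step 2: +5 new -> 11 infected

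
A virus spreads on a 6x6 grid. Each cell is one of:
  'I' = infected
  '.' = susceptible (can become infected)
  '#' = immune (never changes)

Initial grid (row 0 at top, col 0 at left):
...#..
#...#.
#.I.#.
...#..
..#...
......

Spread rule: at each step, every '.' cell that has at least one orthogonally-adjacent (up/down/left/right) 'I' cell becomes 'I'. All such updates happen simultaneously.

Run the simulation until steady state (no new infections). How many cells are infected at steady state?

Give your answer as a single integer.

Answer: 29

Derivation:
Step 0 (initial): 1 infected
Step 1: +4 new -> 5 infected
Step 2: +4 new -> 9 infected
Step 3: +3 new -> 12 infected
Step 4: +3 new -> 15 infected
Step 5: +2 new -> 17 infected
Step 6: +1 new -> 18 infected
Step 7: +2 new -> 20 infected
Step 8: +2 new -> 22 infected
Step 9: +2 new -> 24 infected
Step 10: +1 new -> 25 infected
Step 11: +1 new -> 26 infected
Step 12: +1 new -> 27 infected
Step 13: +1 new -> 28 infected
Step 14: +1 new -> 29 infected
Step 15: +0 new -> 29 infected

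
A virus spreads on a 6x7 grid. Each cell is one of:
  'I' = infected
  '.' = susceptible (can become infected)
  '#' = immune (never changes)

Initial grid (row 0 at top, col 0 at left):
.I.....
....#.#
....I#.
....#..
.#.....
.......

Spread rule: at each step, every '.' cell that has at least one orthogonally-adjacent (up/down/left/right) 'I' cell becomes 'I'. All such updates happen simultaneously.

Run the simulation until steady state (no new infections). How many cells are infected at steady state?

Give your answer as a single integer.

Step 0 (initial): 2 infected
Step 1: +4 new -> 6 infected
Step 2: +7 new -> 13 infected
Step 3: +5 new -> 18 infected
Step 4: +5 new -> 23 infected
Step 5: +6 new -> 29 infected
Step 6: +5 new -> 34 infected
Step 7: +2 new -> 36 infected
Step 8: +1 new -> 37 infected
Step 9: +0 new -> 37 infected

Answer: 37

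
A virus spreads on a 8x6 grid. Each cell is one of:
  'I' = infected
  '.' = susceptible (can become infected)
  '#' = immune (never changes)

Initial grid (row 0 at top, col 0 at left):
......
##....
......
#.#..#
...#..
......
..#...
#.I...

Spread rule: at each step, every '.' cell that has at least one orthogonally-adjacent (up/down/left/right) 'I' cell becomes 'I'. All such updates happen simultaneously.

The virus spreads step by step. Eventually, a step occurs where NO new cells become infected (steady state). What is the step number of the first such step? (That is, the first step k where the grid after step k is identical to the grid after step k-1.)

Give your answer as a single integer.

Answer: 12

Derivation:
Step 0 (initial): 1 infected
Step 1: +2 new -> 3 infected
Step 2: +3 new -> 6 infected
Step 3: +5 new -> 11 infected
Step 4: +5 new -> 16 infected
Step 5: +5 new -> 21 infected
Step 6: +3 new -> 24 infected
Step 7: +4 new -> 28 infected
Step 8: +4 new -> 32 infected
Step 9: +4 new -> 36 infected
Step 10: +3 new -> 39 infected
Step 11: +1 new -> 40 infected
Step 12: +0 new -> 40 infected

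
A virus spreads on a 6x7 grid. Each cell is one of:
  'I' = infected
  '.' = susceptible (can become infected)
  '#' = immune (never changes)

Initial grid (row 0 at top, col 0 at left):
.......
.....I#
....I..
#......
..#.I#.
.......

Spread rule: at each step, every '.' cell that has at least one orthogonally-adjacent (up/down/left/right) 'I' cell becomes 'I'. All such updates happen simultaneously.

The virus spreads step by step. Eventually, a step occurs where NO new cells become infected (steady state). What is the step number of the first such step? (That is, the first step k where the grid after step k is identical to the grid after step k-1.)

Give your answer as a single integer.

Step 0 (initial): 3 infected
Step 1: +7 new -> 10 infected
Step 2: +9 new -> 19 infected
Step 3: +7 new -> 26 infected
Step 4: +6 new -> 32 infected
Step 5: +4 new -> 36 infected
Step 6: +2 new -> 38 infected
Step 7: +0 new -> 38 infected

Answer: 7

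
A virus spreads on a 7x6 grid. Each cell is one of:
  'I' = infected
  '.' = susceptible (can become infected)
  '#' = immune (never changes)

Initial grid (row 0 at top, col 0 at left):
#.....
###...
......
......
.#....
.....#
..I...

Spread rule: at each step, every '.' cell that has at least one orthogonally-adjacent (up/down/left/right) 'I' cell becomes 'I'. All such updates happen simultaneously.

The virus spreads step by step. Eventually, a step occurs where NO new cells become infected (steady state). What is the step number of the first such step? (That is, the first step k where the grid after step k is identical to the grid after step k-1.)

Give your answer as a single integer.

Answer: 10

Derivation:
Step 0 (initial): 1 infected
Step 1: +3 new -> 4 infected
Step 2: +5 new -> 9 infected
Step 3: +5 new -> 14 infected
Step 4: +5 new -> 19 infected
Step 5: +5 new -> 24 infected
Step 6: +4 new -> 28 infected
Step 7: +3 new -> 31 infected
Step 8: +3 new -> 34 infected
Step 9: +2 new -> 36 infected
Step 10: +0 new -> 36 infected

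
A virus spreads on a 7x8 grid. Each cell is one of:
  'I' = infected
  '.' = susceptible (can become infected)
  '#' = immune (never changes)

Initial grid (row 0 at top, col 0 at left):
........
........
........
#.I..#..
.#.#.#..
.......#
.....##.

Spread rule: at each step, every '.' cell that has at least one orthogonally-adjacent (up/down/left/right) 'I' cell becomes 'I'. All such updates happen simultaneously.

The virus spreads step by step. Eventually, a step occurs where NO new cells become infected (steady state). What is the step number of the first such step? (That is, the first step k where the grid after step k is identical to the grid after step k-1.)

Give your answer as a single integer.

Step 0 (initial): 1 infected
Step 1: +4 new -> 5 infected
Step 2: +5 new -> 10 infected
Step 3: +9 new -> 19 infected
Step 4: +9 new -> 28 infected
Step 5: +8 new -> 36 infected
Step 6: +5 new -> 41 infected
Step 7: +4 new -> 45 infected
Step 8: +2 new -> 47 infected
Step 9: +0 new -> 47 infected

Answer: 9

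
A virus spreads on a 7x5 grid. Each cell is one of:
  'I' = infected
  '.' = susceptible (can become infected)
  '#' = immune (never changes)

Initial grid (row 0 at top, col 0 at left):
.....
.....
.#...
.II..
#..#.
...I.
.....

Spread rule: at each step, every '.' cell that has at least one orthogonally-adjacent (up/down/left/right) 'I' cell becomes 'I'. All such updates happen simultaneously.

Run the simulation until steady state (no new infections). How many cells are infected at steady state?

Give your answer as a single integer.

Step 0 (initial): 3 infected
Step 1: +8 new -> 11 infected
Step 2: +8 new -> 19 infected
Step 3: +7 new -> 26 infected
Step 4: +5 new -> 31 infected
Step 5: +1 new -> 32 infected
Step 6: +0 new -> 32 infected

Answer: 32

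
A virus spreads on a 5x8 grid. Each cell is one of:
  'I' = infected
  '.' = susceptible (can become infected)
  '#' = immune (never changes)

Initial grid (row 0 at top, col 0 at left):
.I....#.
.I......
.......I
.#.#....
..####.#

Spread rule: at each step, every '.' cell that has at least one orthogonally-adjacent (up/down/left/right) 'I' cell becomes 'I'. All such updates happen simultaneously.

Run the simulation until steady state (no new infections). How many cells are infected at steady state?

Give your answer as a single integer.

Step 0 (initial): 3 infected
Step 1: +8 new -> 11 infected
Step 2: +8 new -> 19 infected
Step 3: +9 new -> 28 infected
Step 4: +3 new -> 31 infected
Step 5: +1 new -> 32 infected
Step 6: +0 new -> 32 infected

Answer: 32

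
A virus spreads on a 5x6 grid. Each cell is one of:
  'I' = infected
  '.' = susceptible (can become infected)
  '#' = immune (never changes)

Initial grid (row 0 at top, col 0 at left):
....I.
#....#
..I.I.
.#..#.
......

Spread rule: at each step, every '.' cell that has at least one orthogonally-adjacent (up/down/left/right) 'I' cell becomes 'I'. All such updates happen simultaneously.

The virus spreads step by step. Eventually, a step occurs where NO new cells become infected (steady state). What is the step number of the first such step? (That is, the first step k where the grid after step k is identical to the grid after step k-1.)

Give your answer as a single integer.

Step 0 (initial): 3 infected
Step 1: +8 new -> 11 infected
Step 2: +7 new -> 18 infected
Step 3: +5 new -> 23 infected
Step 4: +3 new -> 26 infected
Step 5: +0 new -> 26 infected

Answer: 5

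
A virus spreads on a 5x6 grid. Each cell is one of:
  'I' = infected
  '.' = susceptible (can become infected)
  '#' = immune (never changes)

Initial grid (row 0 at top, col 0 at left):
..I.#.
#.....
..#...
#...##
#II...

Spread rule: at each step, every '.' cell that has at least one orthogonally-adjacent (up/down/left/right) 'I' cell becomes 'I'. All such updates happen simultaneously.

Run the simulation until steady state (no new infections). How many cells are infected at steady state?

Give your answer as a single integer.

Answer: 23

Derivation:
Step 0 (initial): 3 infected
Step 1: +6 new -> 9 infected
Step 2: +6 new -> 15 infected
Step 3: +4 new -> 19 infected
Step 4: +2 new -> 21 infected
Step 5: +2 new -> 23 infected
Step 6: +0 new -> 23 infected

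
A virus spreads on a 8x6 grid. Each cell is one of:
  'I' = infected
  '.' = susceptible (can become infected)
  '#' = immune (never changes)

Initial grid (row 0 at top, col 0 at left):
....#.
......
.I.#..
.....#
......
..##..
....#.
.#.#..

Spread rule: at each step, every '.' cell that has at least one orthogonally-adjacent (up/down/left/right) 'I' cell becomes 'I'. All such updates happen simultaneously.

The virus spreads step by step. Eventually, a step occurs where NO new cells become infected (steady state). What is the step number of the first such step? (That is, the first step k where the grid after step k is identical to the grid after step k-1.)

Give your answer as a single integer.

Answer: 11

Derivation:
Step 0 (initial): 1 infected
Step 1: +4 new -> 5 infected
Step 2: +6 new -> 11 infected
Step 3: +7 new -> 18 infected
Step 4: +6 new -> 24 infected
Step 5: +5 new -> 29 infected
Step 6: +7 new -> 36 infected
Step 7: +1 new -> 37 infected
Step 8: +1 new -> 38 infected
Step 9: +1 new -> 39 infected
Step 10: +1 new -> 40 infected
Step 11: +0 new -> 40 infected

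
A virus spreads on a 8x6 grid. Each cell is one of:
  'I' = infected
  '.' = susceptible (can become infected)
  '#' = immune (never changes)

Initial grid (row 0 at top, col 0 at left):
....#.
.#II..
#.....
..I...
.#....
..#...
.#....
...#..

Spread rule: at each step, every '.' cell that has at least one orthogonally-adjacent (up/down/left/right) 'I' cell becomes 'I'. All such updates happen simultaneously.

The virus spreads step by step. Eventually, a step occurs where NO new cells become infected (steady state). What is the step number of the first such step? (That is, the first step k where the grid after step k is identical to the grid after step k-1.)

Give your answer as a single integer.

Step 0 (initial): 3 infected
Step 1: +8 new -> 11 infected
Step 2: +7 new -> 18 infected
Step 3: +7 new -> 25 infected
Step 4: +5 new -> 30 infected
Step 5: +5 new -> 35 infected
Step 6: +4 new -> 39 infected
Step 7: +2 new -> 41 infected
Step 8: +0 new -> 41 infected

Answer: 8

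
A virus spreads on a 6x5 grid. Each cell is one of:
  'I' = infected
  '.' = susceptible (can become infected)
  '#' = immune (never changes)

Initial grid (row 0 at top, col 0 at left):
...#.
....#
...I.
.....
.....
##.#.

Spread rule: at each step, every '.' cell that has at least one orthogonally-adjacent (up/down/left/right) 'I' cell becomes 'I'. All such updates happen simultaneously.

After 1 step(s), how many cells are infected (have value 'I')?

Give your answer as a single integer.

Step 0 (initial): 1 infected
Step 1: +4 new -> 5 infected

Answer: 5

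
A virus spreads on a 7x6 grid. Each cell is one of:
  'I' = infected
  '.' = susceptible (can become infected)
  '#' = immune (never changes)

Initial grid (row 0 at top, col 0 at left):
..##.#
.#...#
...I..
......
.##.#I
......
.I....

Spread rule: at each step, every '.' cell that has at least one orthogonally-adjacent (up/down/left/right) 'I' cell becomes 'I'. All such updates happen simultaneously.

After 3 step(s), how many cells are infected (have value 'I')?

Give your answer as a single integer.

Answer: 30

Derivation:
Step 0 (initial): 3 infected
Step 1: +9 new -> 12 infected
Step 2: +12 new -> 24 infected
Step 3: +6 new -> 30 infected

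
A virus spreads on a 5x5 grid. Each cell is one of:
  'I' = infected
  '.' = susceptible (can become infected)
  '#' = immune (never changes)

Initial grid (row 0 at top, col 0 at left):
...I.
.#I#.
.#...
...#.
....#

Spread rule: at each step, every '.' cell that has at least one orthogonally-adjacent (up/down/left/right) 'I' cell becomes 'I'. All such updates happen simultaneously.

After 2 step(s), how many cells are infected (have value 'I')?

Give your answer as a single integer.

Step 0 (initial): 2 infected
Step 1: +3 new -> 5 infected
Step 2: +4 new -> 9 infected

Answer: 9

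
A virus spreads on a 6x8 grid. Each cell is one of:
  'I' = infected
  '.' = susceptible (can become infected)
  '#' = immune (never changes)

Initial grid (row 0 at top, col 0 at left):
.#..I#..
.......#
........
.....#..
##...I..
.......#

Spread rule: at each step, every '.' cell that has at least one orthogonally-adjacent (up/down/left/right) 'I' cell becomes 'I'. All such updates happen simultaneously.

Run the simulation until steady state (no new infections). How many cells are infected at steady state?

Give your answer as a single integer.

Answer: 41

Derivation:
Step 0 (initial): 2 infected
Step 1: +5 new -> 7 infected
Step 2: +10 new -> 17 infected
Step 3: +9 new -> 26 infected
Step 4: +6 new -> 32 infected
Step 5: +5 new -> 37 infected
Step 6: +4 new -> 41 infected
Step 7: +0 new -> 41 infected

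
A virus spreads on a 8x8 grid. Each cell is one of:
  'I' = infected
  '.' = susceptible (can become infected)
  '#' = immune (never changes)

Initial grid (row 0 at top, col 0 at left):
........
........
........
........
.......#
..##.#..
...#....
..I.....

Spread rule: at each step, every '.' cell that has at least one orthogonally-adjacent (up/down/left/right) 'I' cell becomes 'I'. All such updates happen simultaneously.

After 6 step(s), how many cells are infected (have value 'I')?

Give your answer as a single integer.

Step 0 (initial): 1 infected
Step 1: +3 new -> 4 infected
Step 2: +3 new -> 7 infected
Step 3: +4 new -> 11 infected
Step 4: +5 new -> 16 infected
Step 5: +6 new -> 22 infected
Step 6: +8 new -> 30 infected

Answer: 30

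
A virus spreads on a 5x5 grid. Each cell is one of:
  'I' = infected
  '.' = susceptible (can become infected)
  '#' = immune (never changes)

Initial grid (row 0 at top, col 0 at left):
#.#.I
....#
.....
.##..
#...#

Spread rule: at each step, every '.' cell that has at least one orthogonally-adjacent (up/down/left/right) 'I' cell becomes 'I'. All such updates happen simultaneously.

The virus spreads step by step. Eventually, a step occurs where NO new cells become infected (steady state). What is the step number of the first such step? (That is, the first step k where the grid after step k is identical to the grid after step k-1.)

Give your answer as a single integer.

Answer: 8

Derivation:
Step 0 (initial): 1 infected
Step 1: +1 new -> 2 infected
Step 2: +1 new -> 3 infected
Step 3: +2 new -> 5 infected
Step 4: +4 new -> 9 infected
Step 5: +5 new -> 14 infected
Step 6: +2 new -> 16 infected
Step 7: +2 new -> 18 infected
Step 8: +0 new -> 18 infected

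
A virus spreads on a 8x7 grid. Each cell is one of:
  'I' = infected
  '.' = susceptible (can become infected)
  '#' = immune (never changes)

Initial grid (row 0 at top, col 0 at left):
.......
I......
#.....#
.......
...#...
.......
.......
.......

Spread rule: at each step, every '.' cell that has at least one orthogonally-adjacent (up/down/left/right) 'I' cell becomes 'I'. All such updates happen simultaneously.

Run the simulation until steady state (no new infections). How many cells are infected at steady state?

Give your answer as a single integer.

Step 0 (initial): 1 infected
Step 1: +2 new -> 3 infected
Step 2: +3 new -> 6 infected
Step 3: +4 new -> 10 infected
Step 4: +6 new -> 16 infected
Step 5: +7 new -> 23 infected
Step 6: +7 new -> 30 infected
Step 7: +7 new -> 37 infected
Step 8: +6 new -> 43 infected
Step 9: +4 new -> 47 infected
Step 10: +3 new -> 50 infected
Step 11: +2 new -> 52 infected
Step 12: +1 new -> 53 infected
Step 13: +0 new -> 53 infected

Answer: 53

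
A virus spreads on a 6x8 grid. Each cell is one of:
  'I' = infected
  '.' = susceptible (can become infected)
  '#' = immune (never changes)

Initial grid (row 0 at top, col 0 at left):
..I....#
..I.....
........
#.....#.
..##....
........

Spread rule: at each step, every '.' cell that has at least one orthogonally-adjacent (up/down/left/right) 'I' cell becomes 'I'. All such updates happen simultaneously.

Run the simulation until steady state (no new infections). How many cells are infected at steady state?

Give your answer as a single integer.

Step 0 (initial): 2 infected
Step 1: +5 new -> 7 infected
Step 2: +7 new -> 14 infected
Step 3: +6 new -> 20 infected
Step 4: +5 new -> 25 infected
Step 5: +6 new -> 31 infected
Step 6: +5 new -> 36 infected
Step 7: +4 new -> 40 infected
Step 8: +2 new -> 42 infected
Step 9: +1 new -> 43 infected
Step 10: +0 new -> 43 infected

Answer: 43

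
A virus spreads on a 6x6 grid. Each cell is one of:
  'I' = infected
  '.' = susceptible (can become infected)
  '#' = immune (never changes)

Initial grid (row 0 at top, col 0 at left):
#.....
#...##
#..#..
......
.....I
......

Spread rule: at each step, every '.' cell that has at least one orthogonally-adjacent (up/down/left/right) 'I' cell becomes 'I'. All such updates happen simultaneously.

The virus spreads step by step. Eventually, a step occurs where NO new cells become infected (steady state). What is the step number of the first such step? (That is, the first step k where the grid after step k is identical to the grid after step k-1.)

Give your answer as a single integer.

Step 0 (initial): 1 infected
Step 1: +3 new -> 4 infected
Step 2: +4 new -> 8 infected
Step 3: +4 new -> 12 infected
Step 4: +3 new -> 15 infected
Step 5: +4 new -> 19 infected
Step 6: +4 new -> 23 infected
Step 7: +3 new -> 26 infected
Step 8: +2 new -> 28 infected
Step 9: +1 new -> 29 infected
Step 10: +1 new -> 30 infected
Step 11: +0 new -> 30 infected

Answer: 11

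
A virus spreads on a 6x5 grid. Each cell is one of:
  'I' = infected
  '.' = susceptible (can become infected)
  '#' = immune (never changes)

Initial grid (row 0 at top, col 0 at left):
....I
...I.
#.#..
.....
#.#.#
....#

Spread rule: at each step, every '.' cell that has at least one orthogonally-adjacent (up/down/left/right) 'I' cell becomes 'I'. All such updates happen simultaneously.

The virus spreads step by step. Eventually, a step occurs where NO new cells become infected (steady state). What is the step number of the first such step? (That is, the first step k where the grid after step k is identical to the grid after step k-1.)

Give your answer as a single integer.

Step 0 (initial): 2 infected
Step 1: +4 new -> 6 infected
Step 2: +4 new -> 10 infected
Step 3: +6 new -> 16 infected
Step 4: +3 new -> 19 infected
Step 5: +3 new -> 22 infected
Step 6: +1 new -> 23 infected
Step 7: +1 new -> 24 infected
Step 8: +0 new -> 24 infected

Answer: 8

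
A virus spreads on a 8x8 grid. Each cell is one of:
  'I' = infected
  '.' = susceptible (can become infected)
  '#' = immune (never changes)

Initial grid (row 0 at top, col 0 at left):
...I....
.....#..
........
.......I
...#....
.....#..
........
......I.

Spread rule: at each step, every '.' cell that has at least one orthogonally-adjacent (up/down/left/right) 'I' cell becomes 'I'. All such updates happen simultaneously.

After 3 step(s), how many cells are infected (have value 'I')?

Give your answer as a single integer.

Answer: 39

Derivation:
Step 0 (initial): 3 infected
Step 1: +9 new -> 12 infected
Step 2: +14 new -> 26 infected
Step 3: +13 new -> 39 infected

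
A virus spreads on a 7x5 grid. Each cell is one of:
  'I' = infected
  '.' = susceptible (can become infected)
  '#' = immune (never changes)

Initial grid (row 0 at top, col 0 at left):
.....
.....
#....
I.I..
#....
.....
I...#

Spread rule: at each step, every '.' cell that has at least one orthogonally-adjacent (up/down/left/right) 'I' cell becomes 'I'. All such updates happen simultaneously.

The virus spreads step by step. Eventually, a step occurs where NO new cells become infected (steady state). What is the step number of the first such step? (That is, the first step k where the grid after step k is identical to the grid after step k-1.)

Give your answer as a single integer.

Step 0 (initial): 3 infected
Step 1: +6 new -> 9 infected
Step 2: +9 new -> 18 infected
Step 3: +7 new -> 25 infected
Step 4: +5 new -> 30 infected
Step 5: +2 new -> 32 infected
Step 6: +0 new -> 32 infected

Answer: 6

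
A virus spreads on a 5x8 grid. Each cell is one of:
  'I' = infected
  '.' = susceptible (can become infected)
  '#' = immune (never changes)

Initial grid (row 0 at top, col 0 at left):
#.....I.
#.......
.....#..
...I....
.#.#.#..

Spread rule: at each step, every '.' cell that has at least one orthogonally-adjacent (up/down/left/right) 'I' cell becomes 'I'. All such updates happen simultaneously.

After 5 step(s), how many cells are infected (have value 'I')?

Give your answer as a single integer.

Step 0 (initial): 2 infected
Step 1: +6 new -> 8 infected
Step 2: +11 new -> 19 infected
Step 3: +7 new -> 26 infected
Step 4: +6 new -> 32 infected
Step 5: +2 new -> 34 infected

Answer: 34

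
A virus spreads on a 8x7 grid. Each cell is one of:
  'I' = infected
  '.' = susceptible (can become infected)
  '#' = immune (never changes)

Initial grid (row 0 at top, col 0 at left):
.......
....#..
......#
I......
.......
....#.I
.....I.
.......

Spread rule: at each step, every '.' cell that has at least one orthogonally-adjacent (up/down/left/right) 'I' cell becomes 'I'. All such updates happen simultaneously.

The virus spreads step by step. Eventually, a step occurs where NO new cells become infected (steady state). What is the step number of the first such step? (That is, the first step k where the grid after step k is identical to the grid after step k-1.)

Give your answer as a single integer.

Step 0 (initial): 3 infected
Step 1: +8 new -> 11 infected
Step 2: +10 new -> 21 infected
Step 3: +12 new -> 33 infected
Step 4: +10 new -> 43 infected
Step 5: +5 new -> 48 infected
Step 6: +3 new -> 51 infected
Step 7: +2 new -> 53 infected
Step 8: +0 new -> 53 infected

Answer: 8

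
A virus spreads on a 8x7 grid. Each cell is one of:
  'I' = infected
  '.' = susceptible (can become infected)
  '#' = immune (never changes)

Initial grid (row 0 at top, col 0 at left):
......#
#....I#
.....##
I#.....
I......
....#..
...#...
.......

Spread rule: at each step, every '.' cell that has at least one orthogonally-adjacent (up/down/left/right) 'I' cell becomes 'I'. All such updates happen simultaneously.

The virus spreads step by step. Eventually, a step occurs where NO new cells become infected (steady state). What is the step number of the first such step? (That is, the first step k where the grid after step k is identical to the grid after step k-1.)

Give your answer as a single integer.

Answer: 10

Derivation:
Step 0 (initial): 3 infected
Step 1: +5 new -> 8 infected
Step 2: +7 new -> 15 infected
Step 3: +11 new -> 26 infected
Step 4: +8 new -> 34 infected
Step 5: +4 new -> 38 infected
Step 6: +3 new -> 41 infected
Step 7: +3 new -> 44 infected
Step 8: +3 new -> 47 infected
Step 9: +1 new -> 48 infected
Step 10: +0 new -> 48 infected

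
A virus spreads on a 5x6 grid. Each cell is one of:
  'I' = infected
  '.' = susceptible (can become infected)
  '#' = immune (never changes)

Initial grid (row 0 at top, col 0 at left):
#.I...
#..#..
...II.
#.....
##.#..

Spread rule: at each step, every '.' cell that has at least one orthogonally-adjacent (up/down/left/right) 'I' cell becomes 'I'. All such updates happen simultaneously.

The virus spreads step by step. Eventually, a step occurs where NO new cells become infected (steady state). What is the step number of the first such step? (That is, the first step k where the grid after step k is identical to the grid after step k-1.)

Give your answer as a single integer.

Answer: 4

Derivation:
Step 0 (initial): 3 infected
Step 1: +8 new -> 11 infected
Step 2: +7 new -> 18 infected
Step 3: +5 new -> 23 infected
Step 4: +0 new -> 23 infected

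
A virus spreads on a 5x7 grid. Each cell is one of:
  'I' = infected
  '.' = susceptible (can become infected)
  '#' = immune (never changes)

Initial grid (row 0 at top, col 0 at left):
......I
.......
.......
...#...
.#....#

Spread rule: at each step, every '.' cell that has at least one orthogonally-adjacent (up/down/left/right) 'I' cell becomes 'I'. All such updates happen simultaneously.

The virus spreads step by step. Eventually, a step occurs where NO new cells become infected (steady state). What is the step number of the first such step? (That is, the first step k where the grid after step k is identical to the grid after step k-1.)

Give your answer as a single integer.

Answer: 11

Derivation:
Step 0 (initial): 1 infected
Step 1: +2 new -> 3 infected
Step 2: +3 new -> 6 infected
Step 3: +4 new -> 10 infected
Step 4: +4 new -> 14 infected
Step 5: +5 new -> 19 infected
Step 6: +4 new -> 23 infected
Step 7: +4 new -> 27 infected
Step 8: +3 new -> 30 infected
Step 9: +1 new -> 31 infected
Step 10: +1 new -> 32 infected
Step 11: +0 new -> 32 infected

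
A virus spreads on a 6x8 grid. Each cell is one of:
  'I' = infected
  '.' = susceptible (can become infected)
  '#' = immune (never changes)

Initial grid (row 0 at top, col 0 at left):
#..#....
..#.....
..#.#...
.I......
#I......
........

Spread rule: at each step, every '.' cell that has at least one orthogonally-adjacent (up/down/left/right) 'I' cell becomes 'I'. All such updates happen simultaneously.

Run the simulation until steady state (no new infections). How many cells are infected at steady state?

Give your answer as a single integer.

Answer: 42

Derivation:
Step 0 (initial): 2 infected
Step 1: +5 new -> 7 infected
Step 2: +6 new -> 13 infected
Step 3: +6 new -> 19 infected
Step 4: +5 new -> 24 infected
Step 5: +5 new -> 29 infected
Step 6: +6 new -> 35 infected
Step 7: +4 new -> 39 infected
Step 8: +2 new -> 41 infected
Step 9: +1 new -> 42 infected
Step 10: +0 new -> 42 infected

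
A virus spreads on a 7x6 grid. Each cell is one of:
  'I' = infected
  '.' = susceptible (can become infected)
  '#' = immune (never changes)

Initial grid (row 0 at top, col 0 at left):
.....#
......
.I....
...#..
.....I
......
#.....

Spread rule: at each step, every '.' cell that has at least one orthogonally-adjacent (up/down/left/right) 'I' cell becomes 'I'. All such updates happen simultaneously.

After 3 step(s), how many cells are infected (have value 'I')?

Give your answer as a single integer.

Step 0 (initial): 2 infected
Step 1: +7 new -> 9 infected
Step 2: +12 new -> 21 infected
Step 3: +10 new -> 31 infected

Answer: 31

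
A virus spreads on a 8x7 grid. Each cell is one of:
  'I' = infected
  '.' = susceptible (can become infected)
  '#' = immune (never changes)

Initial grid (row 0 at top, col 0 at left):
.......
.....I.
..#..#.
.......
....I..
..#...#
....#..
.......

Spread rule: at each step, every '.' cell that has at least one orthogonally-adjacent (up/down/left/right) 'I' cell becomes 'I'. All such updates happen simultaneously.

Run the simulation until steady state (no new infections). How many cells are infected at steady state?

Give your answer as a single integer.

Answer: 51

Derivation:
Step 0 (initial): 2 infected
Step 1: +7 new -> 9 infected
Step 2: +11 new -> 20 infected
Step 3: +8 new -> 28 infected
Step 4: +9 new -> 37 infected
Step 5: +9 new -> 46 infected
Step 6: +4 new -> 50 infected
Step 7: +1 new -> 51 infected
Step 8: +0 new -> 51 infected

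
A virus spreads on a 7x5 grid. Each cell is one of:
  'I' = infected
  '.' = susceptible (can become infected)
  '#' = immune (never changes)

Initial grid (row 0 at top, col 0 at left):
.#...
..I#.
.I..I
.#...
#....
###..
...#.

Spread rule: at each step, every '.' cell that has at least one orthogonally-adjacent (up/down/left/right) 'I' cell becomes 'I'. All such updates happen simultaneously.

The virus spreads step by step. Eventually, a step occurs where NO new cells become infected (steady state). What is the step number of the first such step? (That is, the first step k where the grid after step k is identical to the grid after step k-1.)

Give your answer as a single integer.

Answer: 5

Derivation:
Step 0 (initial): 3 infected
Step 1: +7 new -> 10 infected
Step 2: +7 new -> 17 infected
Step 3: +4 new -> 21 infected
Step 4: +3 new -> 24 infected
Step 5: +0 new -> 24 infected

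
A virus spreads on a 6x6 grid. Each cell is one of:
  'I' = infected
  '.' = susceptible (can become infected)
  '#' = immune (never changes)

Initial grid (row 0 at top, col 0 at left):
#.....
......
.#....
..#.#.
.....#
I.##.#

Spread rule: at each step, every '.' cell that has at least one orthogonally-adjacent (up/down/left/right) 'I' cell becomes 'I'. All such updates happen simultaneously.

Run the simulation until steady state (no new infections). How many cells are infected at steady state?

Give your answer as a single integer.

Answer: 28

Derivation:
Step 0 (initial): 1 infected
Step 1: +2 new -> 3 infected
Step 2: +2 new -> 5 infected
Step 3: +3 new -> 8 infected
Step 4: +2 new -> 10 infected
Step 5: +3 new -> 13 infected
Step 6: +4 new -> 17 infected
Step 7: +4 new -> 21 infected
Step 8: +3 new -> 24 infected
Step 9: +3 new -> 27 infected
Step 10: +1 new -> 28 infected
Step 11: +0 new -> 28 infected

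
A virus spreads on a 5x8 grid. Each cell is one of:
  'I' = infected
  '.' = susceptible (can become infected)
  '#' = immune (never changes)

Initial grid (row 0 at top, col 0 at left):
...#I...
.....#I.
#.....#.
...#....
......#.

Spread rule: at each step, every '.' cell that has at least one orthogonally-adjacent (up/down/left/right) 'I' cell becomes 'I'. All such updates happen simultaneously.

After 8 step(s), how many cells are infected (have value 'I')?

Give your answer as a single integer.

Step 0 (initial): 2 infected
Step 1: +4 new -> 6 infected
Step 2: +4 new -> 10 infected
Step 3: +5 new -> 15 infected
Step 4: +7 new -> 22 infected
Step 5: +6 new -> 28 infected
Step 6: +3 new -> 31 infected
Step 7: +2 new -> 33 infected
Step 8: +1 new -> 34 infected

Answer: 34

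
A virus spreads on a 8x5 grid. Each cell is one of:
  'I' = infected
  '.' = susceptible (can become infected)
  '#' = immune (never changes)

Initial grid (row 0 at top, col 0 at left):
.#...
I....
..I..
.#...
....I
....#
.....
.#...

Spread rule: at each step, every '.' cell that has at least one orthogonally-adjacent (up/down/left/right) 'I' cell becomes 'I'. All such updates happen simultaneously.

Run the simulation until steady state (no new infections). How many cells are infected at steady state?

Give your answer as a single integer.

Step 0 (initial): 3 infected
Step 1: +9 new -> 12 infected
Step 2: +7 new -> 19 infected
Step 3: +6 new -> 25 infected
Step 4: +6 new -> 31 infected
Step 5: +4 new -> 35 infected
Step 6: +1 new -> 36 infected
Step 7: +0 new -> 36 infected

Answer: 36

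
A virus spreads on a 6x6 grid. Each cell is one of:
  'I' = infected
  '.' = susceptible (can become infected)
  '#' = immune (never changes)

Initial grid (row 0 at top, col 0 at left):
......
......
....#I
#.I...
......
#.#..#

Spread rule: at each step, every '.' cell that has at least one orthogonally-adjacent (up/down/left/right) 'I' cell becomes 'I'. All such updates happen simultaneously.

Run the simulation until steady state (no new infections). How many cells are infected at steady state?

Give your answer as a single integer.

Step 0 (initial): 2 infected
Step 1: +6 new -> 8 infected
Step 2: +9 new -> 17 infected
Step 3: +9 new -> 26 infected
Step 4: +4 new -> 30 infected
Step 5: +1 new -> 31 infected
Step 6: +0 new -> 31 infected

Answer: 31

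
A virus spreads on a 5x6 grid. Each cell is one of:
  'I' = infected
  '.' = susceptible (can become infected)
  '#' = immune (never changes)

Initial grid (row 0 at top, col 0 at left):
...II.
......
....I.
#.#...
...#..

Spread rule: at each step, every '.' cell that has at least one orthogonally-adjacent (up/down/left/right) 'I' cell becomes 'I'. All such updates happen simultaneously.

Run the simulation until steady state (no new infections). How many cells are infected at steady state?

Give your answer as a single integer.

Answer: 27

Derivation:
Step 0 (initial): 3 infected
Step 1: +7 new -> 10 infected
Step 2: +7 new -> 17 infected
Step 3: +4 new -> 21 infected
Step 4: +3 new -> 24 infected
Step 5: +1 new -> 25 infected
Step 6: +2 new -> 27 infected
Step 7: +0 new -> 27 infected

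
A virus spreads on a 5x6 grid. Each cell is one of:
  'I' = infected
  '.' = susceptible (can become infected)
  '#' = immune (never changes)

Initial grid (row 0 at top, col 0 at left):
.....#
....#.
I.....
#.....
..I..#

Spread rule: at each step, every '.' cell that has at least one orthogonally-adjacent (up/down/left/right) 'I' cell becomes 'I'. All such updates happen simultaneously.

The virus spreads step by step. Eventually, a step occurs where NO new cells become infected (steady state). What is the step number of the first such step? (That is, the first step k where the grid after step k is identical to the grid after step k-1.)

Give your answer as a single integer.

Answer: 7

Derivation:
Step 0 (initial): 2 infected
Step 1: +5 new -> 7 infected
Step 2: +7 new -> 14 infected
Step 3: +4 new -> 18 infected
Step 4: +4 new -> 22 infected
Step 5: +2 new -> 24 infected
Step 6: +2 new -> 26 infected
Step 7: +0 new -> 26 infected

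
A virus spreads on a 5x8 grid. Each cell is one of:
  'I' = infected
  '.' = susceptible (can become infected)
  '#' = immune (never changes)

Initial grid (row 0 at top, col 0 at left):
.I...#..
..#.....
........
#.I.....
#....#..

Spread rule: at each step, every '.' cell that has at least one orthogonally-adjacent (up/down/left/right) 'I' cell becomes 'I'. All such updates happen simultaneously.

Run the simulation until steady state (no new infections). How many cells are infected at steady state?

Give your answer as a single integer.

Step 0 (initial): 2 infected
Step 1: +7 new -> 9 infected
Step 2: +7 new -> 16 infected
Step 3: +6 new -> 22 infected
Step 4: +3 new -> 25 infected
Step 5: +4 new -> 29 infected
Step 6: +3 new -> 32 infected
Step 7: +2 new -> 34 infected
Step 8: +1 new -> 35 infected
Step 9: +0 new -> 35 infected

Answer: 35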